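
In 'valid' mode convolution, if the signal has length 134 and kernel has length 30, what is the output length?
'Valid' mode counts only positions where the kernel fully overlaps the signal: m - n + 1 = 134 - 30 + 1 = 105

105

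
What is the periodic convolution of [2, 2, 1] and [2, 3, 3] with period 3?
Use y[k] = Σ_j u[j]·v[(k-j) mod 3]. y[0] = 2×2 + 2×3 + 1×3 = 13; y[1] = 2×3 + 2×2 + 1×3 = 13; y[2] = 2×3 + 2×3 + 1×2 = 14. Result: [13, 13, 14]

[13, 13, 14]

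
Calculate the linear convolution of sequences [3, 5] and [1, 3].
y[0] = 3×1 = 3; y[1] = 3×3 + 5×1 = 14; y[2] = 5×3 = 15

[3, 14, 15]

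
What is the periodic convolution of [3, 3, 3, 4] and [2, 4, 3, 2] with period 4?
Use y[k] = Σ_j a[j]·b[(k-j) mod 4]. y[0] = 3×2 + 3×2 + 3×3 + 4×4 = 37; y[1] = 3×4 + 3×2 + 3×2 + 4×3 = 36; y[2] = 3×3 + 3×4 + 3×2 + 4×2 = 35; y[3] = 3×2 + 3×3 + 3×4 + 4×2 = 35. Result: [37, 36, 35, 35]

[37, 36, 35, 35]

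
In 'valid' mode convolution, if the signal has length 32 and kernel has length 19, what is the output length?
'Valid' mode counts only positions where the kernel fully overlaps the signal: m - n + 1 = 32 - 19 + 1 = 14

14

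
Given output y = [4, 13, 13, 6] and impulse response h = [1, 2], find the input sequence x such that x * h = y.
Deconvolve y=[4, 13, 13, 6] by h=[1, 2]. Since h[0]=1, solve forward: x[0] = y[0] / 1 = 4; x[1] = (y[1] - 4×2) / 1 = 5; x[2] = (y[2] - 5×2) / 1 = 3. So x = [4, 5, 3]. Check by forward convolution: y[0] = 4×1 = 4; y[1] = 4×2 + 5×1 = 13; y[2] = 5×2 + 3×1 = 13; y[3] = 3×2 = 6

[4, 5, 3]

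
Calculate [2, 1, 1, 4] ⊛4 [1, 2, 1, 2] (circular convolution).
Use y[k] = Σ_j f[j]·g[(k-j) mod 4]. y[0] = 2×1 + 1×2 + 1×1 + 4×2 = 13; y[1] = 2×2 + 1×1 + 1×2 + 4×1 = 11; y[2] = 2×1 + 1×2 + 1×1 + 4×2 = 13; y[3] = 2×2 + 1×1 + 1×2 + 4×1 = 11. Result: [13, 11, 13, 11]

[13, 11, 13, 11]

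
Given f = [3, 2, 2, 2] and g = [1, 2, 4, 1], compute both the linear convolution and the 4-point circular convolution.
Linear: y_lin[0] = 3×1 = 3; y_lin[1] = 3×2 + 2×1 = 8; y_lin[2] = 3×4 + 2×2 + 2×1 = 18; y_lin[3] = 3×1 + 2×4 + 2×2 + 2×1 = 17; y_lin[4] = 2×1 + 2×4 + 2×2 = 14; y_lin[5] = 2×1 + 2×4 = 10; y_lin[6] = 2×1 = 2 → [3, 8, 18, 17, 14, 10, 2]. Circular (length 4): y[0] = 3×1 + 2×1 + 2×4 + 2×2 = 17; y[1] = 3×2 + 2×1 + 2×1 + 2×4 = 18; y[2] = 3×4 + 2×2 + 2×1 + 2×1 = 20; y[3] = 3×1 + 2×4 + 2×2 + 2×1 = 17 → [17, 18, 20, 17]

Linear: [3, 8, 18, 17, 14, 10, 2], Circular: [17, 18, 20, 17]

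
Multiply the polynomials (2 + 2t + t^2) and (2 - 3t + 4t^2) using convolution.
Ascending coefficients: a = [2, 2, 1], b = [2, -3, 4]. c[0] = 2×2 = 4; c[1] = 2×-3 + 2×2 = -2; c[2] = 2×4 + 2×-3 + 1×2 = 4; c[3] = 2×4 + 1×-3 = 5; c[4] = 1×4 = 4. Result coefficients: [4, -2, 4, 5, 4] → 4 - 2t + 4t^2 + 5t^3 + 4t^4

4 - 2t + 4t^2 + 5t^3 + 4t^4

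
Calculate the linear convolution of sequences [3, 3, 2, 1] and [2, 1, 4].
y[0] = 3×2 = 6; y[1] = 3×1 + 3×2 = 9; y[2] = 3×4 + 3×1 + 2×2 = 19; y[3] = 3×4 + 2×1 + 1×2 = 16; y[4] = 2×4 + 1×1 = 9; y[5] = 1×4 = 4

[6, 9, 19, 16, 9, 4]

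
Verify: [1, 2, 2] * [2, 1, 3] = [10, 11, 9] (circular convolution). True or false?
Recompute circular convolution of [1, 2, 2] and [2, 1, 3]: y[0] = 1×2 + 2×3 + 2×1 = 10; y[1] = 1×1 + 2×2 + 2×3 = 11; y[2] = 1×3 + 2×1 + 2×2 = 9 → [10, 11, 9]. Given [10, 11, 9] matches, so answer: Yes

Yes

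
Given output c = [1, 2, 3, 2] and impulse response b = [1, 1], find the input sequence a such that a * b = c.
Deconvolve c=[1, 2, 3, 2] by b=[1, 1]. Since b[0]=1, solve forward: a[0] = c[0] / 1 = 1; a[1] = (c[1] - 1×1) / 1 = 1; a[2] = (c[2] - 1×1) / 1 = 2. So a = [1, 1, 2]. Check by forward convolution: c[0] = 1×1 = 1; c[1] = 1×1 + 1×1 = 2; c[2] = 1×1 + 2×1 = 3; c[3] = 2×1 = 2

[1, 1, 2]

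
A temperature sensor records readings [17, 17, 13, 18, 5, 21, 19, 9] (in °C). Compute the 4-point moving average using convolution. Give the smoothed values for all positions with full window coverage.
4-point moving average kernel = [1, 1, 1, 1]. Apply in 'valid' mode (full window coverage): avg[0] = (17 + 17 + 13 + 18) / 4 = 16.25; avg[1] = (17 + 13 + 18 + 5) / 4 = 13.25; avg[2] = (13 + 18 + 5 + 21) / 4 = 14.25; avg[3] = (18 + 5 + 21 + 19) / 4 = 15.75; avg[4] = (5 + 21 + 19 + 9) / 4 = 13.5. Smoothed values: [16.25, 13.25, 14.25, 15.75, 13.5]

[16.25, 13.25, 14.25, 15.75, 13.5]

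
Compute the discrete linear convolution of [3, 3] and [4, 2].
y[0] = 3×4 = 12; y[1] = 3×2 + 3×4 = 18; y[2] = 3×2 = 6

[12, 18, 6]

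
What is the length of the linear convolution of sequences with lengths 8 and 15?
Linear/full convolution length: m + n - 1 = 8 + 15 - 1 = 22

22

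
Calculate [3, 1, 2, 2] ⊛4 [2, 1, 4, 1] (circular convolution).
Use y[k] = Σ_j a[j]·b[(k-j) mod 4]. y[0] = 3×2 + 1×1 + 2×4 + 2×1 = 17; y[1] = 3×1 + 1×2 + 2×1 + 2×4 = 15; y[2] = 3×4 + 1×1 + 2×2 + 2×1 = 19; y[3] = 3×1 + 1×4 + 2×1 + 2×2 = 13. Result: [17, 15, 19, 13]

[17, 15, 19, 13]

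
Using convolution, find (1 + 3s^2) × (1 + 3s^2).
Ascending coefficients: a = [1, 0, 3], b = [1, 0, 3]. c[0] = 1×1 = 1; c[1] = 1×0 + 0×1 = 0; c[2] = 1×3 + 0×0 + 3×1 = 6; c[3] = 0×3 + 3×0 = 0; c[4] = 3×3 = 9. Result coefficients: [1, 0, 6, 0, 9] → 1 + 6s^2 + 9s^4

1 + 6s^2 + 9s^4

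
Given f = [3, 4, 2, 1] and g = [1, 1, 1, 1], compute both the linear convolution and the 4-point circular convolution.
Linear: y_lin[0] = 3×1 = 3; y_lin[1] = 3×1 + 4×1 = 7; y_lin[2] = 3×1 + 4×1 + 2×1 = 9; y_lin[3] = 3×1 + 4×1 + 2×1 + 1×1 = 10; y_lin[4] = 4×1 + 2×1 + 1×1 = 7; y_lin[5] = 2×1 + 1×1 = 3; y_lin[6] = 1×1 = 1 → [3, 7, 9, 10, 7, 3, 1]. Circular (length 4): y[0] = 3×1 + 4×1 + 2×1 + 1×1 = 10; y[1] = 3×1 + 4×1 + 2×1 + 1×1 = 10; y[2] = 3×1 + 4×1 + 2×1 + 1×1 = 10; y[3] = 3×1 + 4×1 + 2×1 + 1×1 = 10 → [10, 10, 10, 10]

Linear: [3, 7, 9, 10, 7, 3, 1], Circular: [10, 10, 10, 10]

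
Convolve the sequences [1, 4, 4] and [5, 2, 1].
y[0] = 1×5 = 5; y[1] = 1×2 + 4×5 = 22; y[2] = 1×1 + 4×2 + 4×5 = 29; y[3] = 4×1 + 4×2 = 12; y[4] = 4×1 = 4

[5, 22, 29, 12, 4]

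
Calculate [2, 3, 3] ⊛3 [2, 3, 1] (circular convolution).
Use y[k] = Σ_j f[j]·g[(k-j) mod 3]. y[0] = 2×2 + 3×1 + 3×3 = 16; y[1] = 2×3 + 3×2 + 3×1 = 15; y[2] = 2×1 + 3×3 + 3×2 = 17. Result: [16, 15, 17]

[16, 15, 17]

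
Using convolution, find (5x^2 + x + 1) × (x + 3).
Ascending coefficients: a = [1, 1, 5], b = [3, 1]. c[0] = 1×3 = 3; c[1] = 1×1 + 1×3 = 4; c[2] = 1×1 + 5×3 = 16; c[3] = 5×1 = 5. Result coefficients: [3, 4, 16, 5] → 5x^3 + 16x^2 + 4x + 3

5x^3 + 16x^2 + 4x + 3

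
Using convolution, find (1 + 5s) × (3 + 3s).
Ascending coefficients: a = [1, 5], b = [3, 3]. c[0] = 1×3 = 3; c[1] = 1×3 + 5×3 = 18; c[2] = 5×3 = 15. Result coefficients: [3, 18, 15] → 3 + 18s + 15s^2

3 + 18s + 15s^2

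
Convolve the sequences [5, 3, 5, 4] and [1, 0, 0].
y[0] = 5×1 = 5; y[1] = 5×0 + 3×1 = 3; y[2] = 5×0 + 3×0 + 5×1 = 5; y[3] = 3×0 + 5×0 + 4×1 = 4; y[4] = 5×0 + 4×0 = 0; y[5] = 4×0 = 0

[5, 3, 5, 4, 0, 0]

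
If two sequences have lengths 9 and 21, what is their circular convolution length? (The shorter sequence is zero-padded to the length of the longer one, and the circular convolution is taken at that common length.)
Circular convolution (zero-padding the shorter input) has length max(m, n) = max(9, 21) = 21

21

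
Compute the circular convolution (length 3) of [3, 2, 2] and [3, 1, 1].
Use y[k] = Σ_j a[j]·b[(k-j) mod 3]. y[0] = 3×3 + 2×1 + 2×1 = 13; y[1] = 3×1 + 2×3 + 2×1 = 11; y[2] = 3×1 + 2×1 + 2×3 = 11. Result: [13, 11, 11]

[13, 11, 11]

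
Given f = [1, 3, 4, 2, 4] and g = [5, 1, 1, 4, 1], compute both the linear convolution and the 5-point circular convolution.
Linear: y_lin[0] = 1×5 = 5; y_lin[1] = 1×1 + 3×5 = 16; y_lin[2] = 1×1 + 3×1 + 4×5 = 24; y_lin[3] = 1×4 + 3×1 + 4×1 + 2×5 = 21; y_lin[4] = 1×1 + 3×4 + 4×1 + 2×1 + 4×5 = 39; y_lin[5] = 3×1 + 4×4 + 2×1 + 4×1 = 25; y_lin[6] = 4×1 + 2×4 + 4×1 = 16; y_lin[7] = 2×1 + 4×4 = 18; y_lin[8] = 4×1 = 4 → [5, 16, 24, 21, 39, 25, 16, 18, 4]. Circular (length 5): y[0] = 1×5 + 3×1 + 4×4 + 2×1 + 4×1 = 30; y[1] = 1×1 + 3×5 + 4×1 + 2×4 + 4×1 = 32; y[2] = 1×1 + 3×1 + 4×5 + 2×1 + 4×4 = 42; y[3] = 1×4 + 3×1 + 4×1 + 2×5 + 4×1 = 25; y[4] = 1×1 + 3×4 + 4×1 + 2×1 + 4×5 = 39 → [30, 32, 42, 25, 39]

Linear: [5, 16, 24, 21, 39, 25, 16, 18, 4], Circular: [30, 32, 42, 25, 39]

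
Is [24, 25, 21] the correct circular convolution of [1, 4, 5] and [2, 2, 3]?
Recompute circular convolution of [1, 4, 5] and [2, 2, 3]: y[0] = 1×2 + 4×3 + 5×2 = 24; y[1] = 1×2 + 4×2 + 5×3 = 25; y[2] = 1×3 + 4×2 + 5×2 = 21 → [24, 25, 21]. Given [24, 25, 21] matches, so answer: Yes

Yes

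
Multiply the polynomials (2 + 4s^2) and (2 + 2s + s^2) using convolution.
Ascending coefficients: a = [2, 0, 4], b = [2, 2, 1]. c[0] = 2×2 = 4; c[1] = 2×2 + 0×2 = 4; c[2] = 2×1 + 0×2 + 4×2 = 10; c[3] = 0×1 + 4×2 = 8; c[4] = 4×1 = 4. Result coefficients: [4, 4, 10, 8, 4] → 4 + 4s + 10s^2 + 8s^3 + 4s^4

4 + 4s + 10s^2 + 8s^3 + 4s^4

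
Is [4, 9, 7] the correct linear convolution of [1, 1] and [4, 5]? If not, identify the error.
Recompute linear convolution of [1, 1] and [4, 5]: y[0] = 1×4 = 4; y[1] = 1×5 + 1×4 = 9; y[2] = 1×5 = 5 → [4, 9, 5]. Compare to given [4, 9, 7]: they differ at index 2: given 7, correct 5, so answer: No

No. Error at index 2: given 7, correct 5.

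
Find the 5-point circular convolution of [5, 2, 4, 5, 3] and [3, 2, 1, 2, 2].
Use y[k] = Σ_j u[j]·v[(k-j) mod 5]. y[0] = 5×3 + 2×2 + 4×2 + 5×1 + 3×2 = 38; y[1] = 5×2 + 2×3 + 4×2 + 5×2 + 3×1 = 37; y[2] = 5×1 + 2×2 + 4×3 + 5×2 + 3×2 = 37; y[3] = 5×2 + 2×1 + 4×2 + 5×3 + 3×2 = 41; y[4] = 5×2 + 2×2 + 4×1 + 5×2 + 3×3 = 37. Result: [38, 37, 37, 41, 37]

[38, 37, 37, 41, 37]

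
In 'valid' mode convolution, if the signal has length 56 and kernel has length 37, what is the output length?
'Valid' mode counts only positions where the kernel fully overlaps the signal: m - n + 1 = 56 - 37 + 1 = 20

20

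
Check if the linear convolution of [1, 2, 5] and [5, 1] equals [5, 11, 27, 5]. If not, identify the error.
Recompute linear convolution of [1, 2, 5] and [5, 1]: y[0] = 1×5 = 5; y[1] = 1×1 + 2×5 = 11; y[2] = 2×1 + 5×5 = 27; y[3] = 5×1 = 5 → [5, 11, 27, 5]. Given [5, 11, 27, 5] matches, so answer: Yes

Yes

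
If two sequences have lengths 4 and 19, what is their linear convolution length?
Linear/full convolution length: m + n - 1 = 4 + 19 - 1 = 22

22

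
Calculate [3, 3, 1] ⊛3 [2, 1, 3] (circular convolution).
Use y[k] = Σ_j s[j]·t[(k-j) mod 3]. y[0] = 3×2 + 3×3 + 1×1 = 16; y[1] = 3×1 + 3×2 + 1×3 = 12; y[2] = 3×3 + 3×1 + 1×2 = 14. Result: [16, 12, 14]

[16, 12, 14]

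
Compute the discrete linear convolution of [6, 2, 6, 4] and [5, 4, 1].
y[0] = 6×5 = 30; y[1] = 6×4 + 2×5 = 34; y[2] = 6×1 + 2×4 + 6×5 = 44; y[3] = 2×1 + 6×4 + 4×5 = 46; y[4] = 6×1 + 4×4 = 22; y[5] = 4×1 = 4

[30, 34, 44, 46, 22, 4]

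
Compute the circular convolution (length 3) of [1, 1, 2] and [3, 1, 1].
Use y[k] = Σ_j u[j]·v[(k-j) mod 3]. y[0] = 1×3 + 1×1 + 2×1 = 6; y[1] = 1×1 + 1×3 + 2×1 = 6; y[2] = 1×1 + 1×1 + 2×3 = 8. Result: [6, 6, 8]

[6, 6, 8]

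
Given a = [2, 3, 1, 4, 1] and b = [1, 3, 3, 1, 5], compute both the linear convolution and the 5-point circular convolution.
Linear: y_lin[0] = 2×1 = 2; y_lin[1] = 2×3 + 3×1 = 9; y_lin[2] = 2×3 + 3×3 + 1×1 = 16; y_lin[3] = 2×1 + 3×3 + 1×3 + 4×1 = 18; y_lin[4] = 2×5 + 3×1 + 1×3 + 4×3 + 1×1 = 29; y_lin[5] = 3×5 + 1×1 + 4×3 + 1×3 = 31; y_lin[6] = 1×5 + 4×1 + 1×3 = 12; y_lin[7] = 4×5 + 1×1 = 21; y_lin[8] = 1×5 = 5 → [2, 9, 16, 18, 29, 31, 12, 21, 5]. Circular (length 5): y[0] = 2×1 + 3×5 + 1×1 + 4×3 + 1×3 = 33; y[1] = 2×3 + 3×1 + 1×5 + 4×1 + 1×3 = 21; y[2] = 2×3 + 3×3 + 1×1 + 4×5 + 1×1 = 37; y[3] = 2×1 + 3×3 + 1×3 + 4×1 + 1×5 = 23; y[4] = 2×5 + 3×1 + 1×3 + 4×3 + 1×1 = 29 → [33, 21, 37, 23, 29]

Linear: [2, 9, 16, 18, 29, 31, 12, 21, 5], Circular: [33, 21, 37, 23, 29]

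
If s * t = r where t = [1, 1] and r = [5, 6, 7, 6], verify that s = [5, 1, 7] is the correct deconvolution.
Forward-compute [5, 1, 7] * [1, 1]: r[0] = 5×1 = 5; r[1] = 5×1 + 1×1 = 6; r[2] = 1×1 + 7×1 = 8; r[3] = 7×1 = 7 → [5, 6, 8, 7]. Does not match given r = [5, 6, 7, 6].

Not verified. [5, 1, 7] * [1, 1] = [5, 6, 8, 7], which differs from [5, 6, 7, 6] at index 2.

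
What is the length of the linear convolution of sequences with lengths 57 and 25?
Linear/full convolution length: m + n - 1 = 57 + 25 - 1 = 81

81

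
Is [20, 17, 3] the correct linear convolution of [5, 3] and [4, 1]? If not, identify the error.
Recompute linear convolution of [5, 3] and [4, 1]: y[0] = 5×4 = 20; y[1] = 5×1 + 3×4 = 17; y[2] = 3×1 = 3 → [20, 17, 3]. Given [20, 17, 3] matches, so answer: Yes

Yes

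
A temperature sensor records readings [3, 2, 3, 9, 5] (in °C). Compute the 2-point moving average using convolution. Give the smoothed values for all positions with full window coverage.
2-point moving average kernel = [1, 1]. Apply in 'valid' mode (full window coverage): avg[0] = (3 + 2) / 2 = 2.5; avg[1] = (2 + 3) / 2 = 2.5; avg[2] = (3 + 9) / 2 = 6.0; avg[3] = (9 + 5) / 2 = 7.0. Smoothed values: [2.5, 2.5, 6.0, 7.0]

[2.5, 2.5, 6.0, 7.0]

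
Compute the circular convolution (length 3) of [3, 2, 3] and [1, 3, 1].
Use y[k] = Σ_j a[j]·b[(k-j) mod 3]. y[0] = 3×1 + 2×1 + 3×3 = 14; y[1] = 3×3 + 2×1 + 3×1 = 14; y[2] = 3×1 + 2×3 + 3×1 = 12. Result: [14, 14, 12]

[14, 14, 12]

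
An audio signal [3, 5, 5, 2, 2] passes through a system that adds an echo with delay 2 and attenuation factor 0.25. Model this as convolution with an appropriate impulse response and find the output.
Direct-path + delayed-attenuated-path model → impulse response h = [1, 0, 0.25] (1 at lag 0, 0.25 at lag 2). Output y[n] = x[n] + 0.25·x[n - 2] (with x[n] = 0 outside 0..4): y[0] = 3 + 0.25×0 = 3; y[1] = 5 + 0.25×0 = 5; y[2] = 5 + 0.25×3 = 5.75; y[3] = 2 + 0.25×5 = 3.25; y[4] = 2 + 0.25×5 = 3.25; y[5] = 0 + 0.25×2 = 0.5; y[6] = 0 + 0.25×2 = 0.5. So y = [3, 5, 5.75, 3.25, 3.25, 0.5, 0.5]

[3, 5, 5.75, 3.25, 3.25, 0.5, 0.5]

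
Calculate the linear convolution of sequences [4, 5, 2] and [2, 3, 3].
y[0] = 4×2 = 8; y[1] = 4×3 + 5×2 = 22; y[2] = 4×3 + 5×3 + 2×2 = 31; y[3] = 5×3 + 2×3 = 21; y[4] = 2×3 = 6

[8, 22, 31, 21, 6]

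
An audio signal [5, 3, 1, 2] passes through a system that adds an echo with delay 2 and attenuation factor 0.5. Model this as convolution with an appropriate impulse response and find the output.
Direct-path + delayed-attenuated-path model → impulse response h = [1, 0, 0.5] (1 at lag 0, 0.5 at lag 2). Output y[n] = x[n] + 0.5·x[n - 2] (with x[n] = 0 outside 0..3): y[0] = 5 + 0.5×0 = 5; y[1] = 3 + 0.5×0 = 3; y[2] = 1 + 0.5×5 = 3.5; y[3] = 2 + 0.5×3 = 3.5; y[4] = 0 + 0.5×1 = 0.5; y[5] = 0 + 0.5×2 = 1.0. So y = [5, 3, 3.5, 3.5, 0.5, 1.0]

[5, 3, 3.5, 3.5, 0.5, 1.0]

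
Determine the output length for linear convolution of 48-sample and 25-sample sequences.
Linear/full convolution length: m + n - 1 = 48 + 25 - 1 = 72

72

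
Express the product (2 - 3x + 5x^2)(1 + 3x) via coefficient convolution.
Ascending coefficients: a = [2, -3, 5], b = [1, 3]. c[0] = 2×1 = 2; c[1] = 2×3 + -3×1 = 3; c[2] = -3×3 + 5×1 = -4; c[3] = 5×3 = 15. Result coefficients: [2, 3, -4, 15] → 2 + 3x - 4x^2 + 15x^3

2 + 3x - 4x^2 + 15x^3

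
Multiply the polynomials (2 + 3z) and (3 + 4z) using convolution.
Ascending coefficients: a = [2, 3], b = [3, 4]. c[0] = 2×3 = 6; c[1] = 2×4 + 3×3 = 17; c[2] = 3×4 = 12. Result coefficients: [6, 17, 12] → 6 + 17z + 12z^2

6 + 17z + 12z^2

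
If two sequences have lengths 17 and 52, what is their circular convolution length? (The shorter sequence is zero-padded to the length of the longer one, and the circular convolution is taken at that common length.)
Circular convolution (zero-padding the shorter input) has length max(m, n) = max(17, 52) = 52

52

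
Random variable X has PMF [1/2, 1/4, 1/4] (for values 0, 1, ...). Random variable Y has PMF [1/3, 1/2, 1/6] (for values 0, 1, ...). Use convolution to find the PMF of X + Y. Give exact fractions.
P(X+Y=k) = Σ_i P(X=i)·P(Y=k-i) — a convolution of [1/2, 1/4, 1/4] and [1/3, 1/2, 1/6]. P(X+Y=0) = (1/2)×(1/3) = 1/6; P(X+Y=1) = (1/2)×(1/2) + (1/4)×(1/3) = 1/4 + 1/12 = 1/3; P(X+Y=2) = (1/2)×(1/6) + (1/4)×(1/2) + (1/4)×(1/3) = 1/12 + 1/8 + 1/12 = 7/24; P(X+Y=3) = (1/4)×(1/6) + (1/4)×(1/2) = 1/24 + 1/8 = 1/6; P(X+Y=4) = (1/4)×(1/6) = 1/24. PMF: [1/6, 1/3, 7/24, 1/6, 1/24] (sums to 1 ✓)

[1/6, 1/3, 7/24, 1/6, 1/24]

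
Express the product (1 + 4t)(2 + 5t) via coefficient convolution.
Ascending coefficients: a = [1, 4], b = [2, 5]. c[0] = 1×2 = 2; c[1] = 1×5 + 4×2 = 13; c[2] = 4×5 = 20. Result coefficients: [2, 13, 20] → 2 + 13t + 20t^2

2 + 13t + 20t^2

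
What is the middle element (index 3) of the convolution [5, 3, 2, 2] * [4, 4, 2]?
Use y[k] = Σ_i a[i]·b[k-i] at k=3. y[3] = 3×2 + 2×4 + 2×4 = 22

22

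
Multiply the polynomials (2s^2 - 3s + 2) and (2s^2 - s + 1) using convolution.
Ascending coefficients: a = [2, -3, 2], b = [1, -1, 2]. c[0] = 2×1 = 2; c[1] = 2×-1 + -3×1 = -5; c[2] = 2×2 + -3×-1 + 2×1 = 9; c[3] = -3×2 + 2×-1 = -8; c[4] = 2×2 = 4. Result coefficients: [2, -5, 9, -8, 4] → 4s^4 - 8s^3 + 9s^2 - 5s + 2

4s^4 - 8s^3 + 9s^2 - 5s + 2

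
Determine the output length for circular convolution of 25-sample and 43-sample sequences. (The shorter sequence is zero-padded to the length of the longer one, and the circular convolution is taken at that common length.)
Circular convolution (zero-padding the shorter input) has length max(m, n) = max(25, 43) = 43

43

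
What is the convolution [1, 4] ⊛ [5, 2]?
y[0] = 1×5 = 5; y[1] = 1×2 + 4×5 = 22; y[2] = 4×2 = 8

[5, 22, 8]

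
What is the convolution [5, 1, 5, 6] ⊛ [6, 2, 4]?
y[0] = 5×6 = 30; y[1] = 5×2 + 1×6 = 16; y[2] = 5×4 + 1×2 + 5×6 = 52; y[3] = 1×4 + 5×2 + 6×6 = 50; y[4] = 5×4 + 6×2 = 32; y[5] = 6×4 = 24

[30, 16, 52, 50, 32, 24]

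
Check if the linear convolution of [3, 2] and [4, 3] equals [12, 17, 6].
Recompute linear convolution of [3, 2] and [4, 3]: y[0] = 3×4 = 12; y[1] = 3×3 + 2×4 = 17; y[2] = 2×3 = 6 → [12, 17, 6]. Given [12, 17, 6] matches, so answer: Yes

Yes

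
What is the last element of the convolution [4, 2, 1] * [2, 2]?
Use y[k] = Σ_i a[i]·b[k-i] at k=3. y[3] = 1×2 = 2

2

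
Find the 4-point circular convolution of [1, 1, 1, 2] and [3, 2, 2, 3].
Use y[k] = Σ_j u[j]·v[(k-j) mod 4]. y[0] = 1×3 + 1×3 + 1×2 + 2×2 = 12; y[1] = 1×2 + 1×3 + 1×3 + 2×2 = 12; y[2] = 1×2 + 1×2 + 1×3 + 2×3 = 13; y[3] = 1×3 + 1×2 + 1×2 + 2×3 = 13. Result: [12, 12, 13, 13]

[12, 12, 13, 13]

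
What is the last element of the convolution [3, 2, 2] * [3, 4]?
Use y[k] = Σ_i a[i]·b[k-i] at k=3. y[3] = 2×4 = 8

8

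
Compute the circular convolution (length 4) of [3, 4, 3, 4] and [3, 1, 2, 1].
Use y[k] = Σ_j s[j]·t[(k-j) mod 4]. y[0] = 3×3 + 4×1 + 3×2 + 4×1 = 23; y[1] = 3×1 + 4×3 + 3×1 + 4×2 = 26; y[2] = 3×2 + 4×1 + 3×3 + 4×1 = 23; y[3] = 3×1 + 4×2 + 3×1 + 4×3 = 26. Result: [23, 26, 23, 26]

[23, 26, 23, 26]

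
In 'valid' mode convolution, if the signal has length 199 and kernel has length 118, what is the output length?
'Valid' mode counts only positions where the kernel fully overlaps the signal: m - n + 1 = 199 - 118 + 1 = 82

82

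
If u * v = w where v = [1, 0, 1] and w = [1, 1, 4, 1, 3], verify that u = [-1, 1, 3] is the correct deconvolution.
Forward-compute [-1, 1, 3] * [1, 0, 1]: w[0] = -1×1 = -1; w[1] = -1×0 + 1×1 = 1; w[2] = -1×1 + 1×0 + 3×1 = 2; w[3] = 1×1 + 3×0 = 1; w[4] = 3×1 = 3 → [-1, 1, 2, 1, 3]. Does not match given w = [1, 1, 4, 1, 3].

Not verified. [-1, 1, 3] * [1, 0, 1] = [-1, 1, 2, 1, 3], which differs from [1, 1, 4, 1, 3] at index 0.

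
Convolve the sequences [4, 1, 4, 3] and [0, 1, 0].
y[0] = 4×0 = 0; y[1] = 4×1 + 1×0 = 4; y[2] = 4×0 + 1×1 + 4×0 = 1; y[3] = 1×0 + 4×1 + 3×0 = 4; y[4] = 4×0 + 3×1 = 3; y[5] = 3×0 = 0

[0, 4, 1, 4, 3, 0]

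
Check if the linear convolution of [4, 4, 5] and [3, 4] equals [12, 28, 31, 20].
Recompute linear convolution of [4, 4, 5] and [3, 4]: y[0] = 4×3 = 12; y[1] = 4×4 + 4×3 = 28; y[2] = 4×4 + 5×3 = 31; y[3] = 5×4 = 20 → [12, 28, 31, 20]. Given [12, 28, 31, 20] matches, so answer: Yes

Yes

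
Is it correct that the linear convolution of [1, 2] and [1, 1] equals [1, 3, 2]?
Recompute linear convolution of [1, 2] and [1, 1]: y[0] = 1×1 = 1; y[1] = 1×1 + 2×1 = 3; y[2] = 2×1 = 2 → [1, 3, 2]. Given [1, 3, 2] matches, so answer: Yes

Yes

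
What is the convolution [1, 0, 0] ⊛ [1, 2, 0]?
y[0] = 1×1 = 1; y[1] = 1×2 + 0×1 = 2; y[2] = 1×0 + 0×2 + 0×1 = 0; y[3] = 0×0 + 0×2 = 0; y[4] = 0×0 = 0

[1, 2, 0, 0, 0]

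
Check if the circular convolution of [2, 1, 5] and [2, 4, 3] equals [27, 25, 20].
Recompute circular convolution of [2, 1, 5] and [2, 4, 3]: y[0] = 2×2 + 1×3 + 5×4 = 27; y[1] = 2×4 + 1×2 + 5×3 = 25; y[2] = 2×3 + 1×4 + 5×2 = 20 → [27, 25, 20]. Given [27, 25, 20] matches, so answer: Yes

Yes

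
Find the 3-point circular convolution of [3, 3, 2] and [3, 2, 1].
Use y[k] = Σ_j f[j]·g[(k-j) mod 3]. y[0] = 3×3 + 3×1 + 2×2 = 16; y[1] = 3×2 + 3×3 + 2×1 = 17; y[2] = 3×1 + 3×2 + 2×3 = 15. Result: [16, 17, 15]

[16, 17, 15]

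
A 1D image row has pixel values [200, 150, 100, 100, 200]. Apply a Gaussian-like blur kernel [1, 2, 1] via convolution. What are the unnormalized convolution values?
Convolve image row [200, 150, 100, 100, 200] with kernel [1, 2, 1]: y[0] = 200×1 = 200; y[1] = 200×2 + 150×1 = 550; y[2] = 200×1 + 150×2 + 100×1 = 600; y[3] = 150×1 + 100×2 + 100×1 = 450; y[4] = 100×1 + 100×2 + 200×1 = 500; y[5] = 100×1 + 200×2 = 500; y[6] = 200×1 = 200 → [200, 550, 600, 450, 500, 500, 200]. Normalization factor = sum(kernel) = 4.

[200, 550, 600, 450, 500, 500, 200]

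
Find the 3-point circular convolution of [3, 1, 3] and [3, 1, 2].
Use y[k] = Σ_j u[j]·v[(k-j) mod 3]. y[0] = 3×3 + 1×2 + 3×1 = 14; y[1] = 3×1 + 1×3 + 3×2 = 12; y[2] = 3×2 + 1×1 + 3×3 = 16. Result: [14, 12, 16]

[14, 12, 16]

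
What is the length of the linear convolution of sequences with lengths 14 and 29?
Linear/full convolution length: m + n - 1 = 14 + 29 - 1 = 42

42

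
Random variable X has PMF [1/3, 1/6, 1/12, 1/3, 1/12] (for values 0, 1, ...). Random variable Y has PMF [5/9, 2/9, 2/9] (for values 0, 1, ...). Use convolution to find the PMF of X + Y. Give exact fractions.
P(X+Y=k) = Σ_i P(X=i)·P(Y=k-i) — a convolution of [1/3, 1/6, 1/12, 1/3, 1/12] and [5/9, 2/9, 2/9]. P(X+Y=0) = (1/3)×(5/9) = 5/27; P(X+Y=1) = (1/3)×(2/9) + (1/6)×(5/9) = 2/27 + 5/54 = 1/6; P(X+Y=2) = (1/3)×(2/9) + (1/6)×(2/9) + (1/12)×(5/9) = 2/27 + 1/27 + 5/108 = 17/108; P(X+Y=3) = (1/6)×(2/9) + (1/12)×(2/9) + (1/3)×(5/9) = 1/27 + 1/54 + 5/27 = 13/54; P(X+Y=4) = (1/12)×(2/9) + (1/3)×(2/9) + (1/12)×(5/9) = 1/54 + 2/27 + 5/108 = 5/36; P(X+Y=5) = (1/3)×(2/9) + (1/12)×(2/9) = 2/27 + 1/54 = 5/54; P(X+Y=6) = (1/12)×(2/9) = 1/54. PMF: [5/27, 1/6, 17/108, 13/54, 5/36, 5/54, 1/54] (sums to 1 ✓)

[5/27, 1/6, 17/108, 13/54, 5/36, 5/54, 1/54]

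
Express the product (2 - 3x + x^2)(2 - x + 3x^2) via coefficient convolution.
Ascending coefficients: a = [2, -3, 1], b = [2, -1, 3]. c[0] = 2×2 = 4; c[1] = 2×-1 + -3×2 = -8; c[2] = 2×3 + -3×-1 + 1×2 = 11; c[3] = -3×3 + 1×-1 = -10; c[4] = 1×3 = 3. Result coefficients: [4, -8, 11, -10, 3] → 4 - 8x + 11x^2 - 10x^3 + 3x^4

4 - 8x + 11x^2 - 10x^3 + 3x^4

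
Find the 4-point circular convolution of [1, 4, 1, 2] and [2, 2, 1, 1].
Use y[k] = Σ_j s[j]·t[(k-j) mod 4]. y[0] = 1×2 + 4×1 + 1×1 + 2×2 = 11; y[1] = 1×2 + 4×2 + 1×1 + 2×1 = 13; y[2] = 1×1 + 4×2 + 1×2 + 2×1 = 13; y[3] = 1×1 + 4×1 + 1×2 + 2×2 = 11. Result: [11, 13, 13, 11]

[11, 13, 13, 11]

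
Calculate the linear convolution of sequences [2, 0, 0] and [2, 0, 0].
y[0] = 2×2 = 4; y[1] = 2×0 + 0×2 = 0; y[2] = 2×0 + 0×0 + 0×2 = 0; y[3] = 0×0 + 0×0 = 0; y[4] = 0×0 = 0

[4, 0, 0, 0, 0]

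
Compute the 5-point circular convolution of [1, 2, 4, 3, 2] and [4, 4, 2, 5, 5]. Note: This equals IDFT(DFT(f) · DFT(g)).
Either evaluate y[k] = Σ_j f[j]·g[(k-j) mod 5] directly, or use IDFT(DFT(f) · DFT(g)). y[0] = 1×4 + 2×5 + 4×5 + 3×2 + 2×4 = 48; y[1] = 1×4 + 2×4 + 4×5 + 3×5 + 2×2 = 51; y[2] = 1×2 + 2×4 + 4×4 + 3×5 + 2×5 = 51; y[3] = 1×5 + 2×2 + 4×4 + 3×4 + 2×5 = 47; y[4] = 1×5 + 2×5 + 4×2 + 3×4 + 2×4 = 43. Result: [48, 51, 51, 47, 43]

[48, 51, 51, 47, 43]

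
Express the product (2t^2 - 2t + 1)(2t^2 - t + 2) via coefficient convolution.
Ascending coefficients: a = [1, -2, 2], b = [2, -1, 2]. c[0] = 1×2 = 2; c[1] = 1×-1 + -2×2 = -5; c[2] = 1×2 + -2×-1 + 2×2 = 8; c[3] = -2×2 + 2×-1 = -6; c[4] = 2×2 = 4. Result coefficients: [2, -5, 8, -6, 4] → 4t^4 - 6t^3 + 8t^2 - 5t + 2

4t^4 - 6t^3 + 8t^2 - 5t + 2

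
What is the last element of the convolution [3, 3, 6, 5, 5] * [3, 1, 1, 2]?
Use y[k] = Σ_i a[i]·b[k-i] at k=7. y[7] = 5×2 = 10

10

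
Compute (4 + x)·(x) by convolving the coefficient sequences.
Ascending coefficients: a = [4, 1], b = [0, 1]. c[0] = 4×0 = 0; c[1] = 4×1 + 1×0 = 4; c[2] = 1×1 = 1. Result coefficients: [0, 4, 1] → 4x + x^2

4x + x^2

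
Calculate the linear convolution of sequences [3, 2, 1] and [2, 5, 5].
y[0] = 3×2 = 6; y[1] = 3×5 + 2×2 = 19; y[2] = 3×5 + 2×5 + 1×2 = 27; y[3] = 2×5 + 1×5 = 15; y[4] = 1×5 = 5

[6, 19, 27, 15, 5]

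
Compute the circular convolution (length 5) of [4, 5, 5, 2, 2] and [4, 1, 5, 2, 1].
Use y[k] = Σ_j u[j]·v[(k-j) mod 5]. y[0] = 4×4 + 5×1 + 5×2 + 2×5 + 2×1 = 43; y[1] = 4×1 + 5×4 + 5×1 + 2×2 + 2×5 = 43; y[2] = 4×5 + 5×1 + 5×4 + 2×1 + 2×2 = 51; y[3] = 4×2 + 5×5 + 5×1 + 2×4 + 2×1 = 48; y[4] = 4×1 + 5×2 + 5×5 + 2×1 + 2×4 = 49. Result: [43, 43, 51, 48, 49]

[43, 43, 51, 48, 49]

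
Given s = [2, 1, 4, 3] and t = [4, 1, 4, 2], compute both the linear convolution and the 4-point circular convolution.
Linear: y_lin[0] = 2×4 = 8; y_lin[1] = 2×1 + 1×4 = 6; y_lin[2] = 2×4 + 1×1 + 4×4 = 25; y_lin[3] = 2×2 + 1×4 + 4×1 + 3×4 = 24; y_lin[4] = 1×2 + 4×4 + 3×1 = 21; y_lin[5] = 4×2 + 3×4 = 20; y_lin[6] = 3×2 = 6 → [8, 6, 25, 24, 21, 20, 6]. Circular (length 4): y[0] = 2×4 + 1×2 + 4×4 + 3×1 = 29; y[1] = 2×1 + 1×4 + 4×2 + 3×4 = 26; y[2] = 2×4 + 1×1 + 4×4 + 3×2 = 31; y[3] = 2×2 + 1×4 + 4×1 + 3×4 = 24 → [29, 26, 31, 24]

Linear: [8, 6, 25, 24, 21, 20, 6], Circular: [29, 26, 31, 24]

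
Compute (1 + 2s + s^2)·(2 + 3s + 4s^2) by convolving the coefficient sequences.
Ascending coefficients: a = [1, 2, 1], b = [2, 3, 4]. c[0] = 1×2 = 2; c[1] = 1×3 + 2×2 = 7; c[2] = 1×4 + 2×3 + 1×2 = 12; c[3] = 2×4 + 1×3 = 11; c[4] = 1×4 = 4. Result coefficients: [2, 7, 12, 11, 4] → 2 + 7s + 12s^2 + 11s^3 + 4s^4

2 + 7s + 12s^2 + 11s^3 + 4s^4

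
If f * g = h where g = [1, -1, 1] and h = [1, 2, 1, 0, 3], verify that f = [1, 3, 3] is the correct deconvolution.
Forward-compute [1, 3, 3] * [1, -1, 1]: h[0] = 1×1 = 1; h[1] = 1×-1 + 3×1 = 2; h[2] = 1×1 + 3×-1 + 3×1 = 1; h[3] = 3×1 + 3×-1 = 0; h[4] = 3×1 = 3 → [1, 2, 1, 0, 3]. Matches given h = [1, 2, 1, 0, 3], so verified.

Verified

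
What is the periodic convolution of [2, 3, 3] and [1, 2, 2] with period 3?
Use y[k] = Σ_j x[j]·h[(k-j) mod 3]. y[0] = 2×1 + 3×2 + 3×2 = 14; y[1] = 2×2 + 3×1 + 3×2 = 13; y[2] = 2×2 + 3×2 + 3×1 = 13. Result: [14, 13, 13]

[14, 13, 13]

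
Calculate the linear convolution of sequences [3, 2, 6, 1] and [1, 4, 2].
y[0] = 3×1 = 3; y[1] = 3×4 + 2×1 = 14; y[2] = 3×2 + 2×4 + 6×1 = 20; y[3] = 2×2 + 6×4 + 1×1 = 29; y[4] = 6×2 + 1×4 = 16; y[5] = 1×2 = 2

[3, 14, 20, 29, 16, 2]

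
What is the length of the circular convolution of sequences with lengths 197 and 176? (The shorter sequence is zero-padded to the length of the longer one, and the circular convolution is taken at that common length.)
Circular convolution (zero-padding the shorter input) has length max(m, n) = max(197, 176) = 197

197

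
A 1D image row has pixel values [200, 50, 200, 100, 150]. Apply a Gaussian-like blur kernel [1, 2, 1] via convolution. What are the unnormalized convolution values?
Convolve image row [200, 50, 200, 100, 150] with kernel [1, 2, 1]: y[0] = 200×1 = 200; y[1] = 200×2 + 50×1 = 450; y[2] = 200×1 + 50×2 + 200×1 = 500; y[3] = 50×1 + 200×2 + 100×1 = 550; y[4] = 200×1 + 100×2 + 150×1 = 550; y[5] = 100×1 + 150×2 = 400; y[6] = 150×1 = 150 → [200, 450, 500, 550, 550, 400, 150]. Normalization factor = sum(kernel) = 4.

[200, 450, 500, 550, 550, 400, 150]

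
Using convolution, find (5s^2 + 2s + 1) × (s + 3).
Ascending coefficients: a = [1, 2, 5], b = [3, 1]. c[0] = 1×3 = 3; c[1] = 1×1 + 2×3 = 7; c[2] = 2×1 + 5×3 = 17; c[3] = 5×1 = 5. Result coefficients: [3, 7, 17, 5] → 5s^3 + 17s^2 + 7s + 3

5s^3 + 17s^2 + 7s + 3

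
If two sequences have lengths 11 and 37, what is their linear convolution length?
Linear/full convolution length: m + n - 1 = 11 + 37 - 1 = 47

47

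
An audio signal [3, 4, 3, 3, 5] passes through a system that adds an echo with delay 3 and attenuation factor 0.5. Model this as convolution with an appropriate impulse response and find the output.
Direct-path + delayed-attenuated-path model → impulse response h = [1, 0, 0, 0.5] (1 at lag 0, 0.5 at lag 3). Output y[n] = x[n] + 0.5·x[n - 3] (with x[n] = 0 outside 0..4): y[0] = 3 + 0.5×0 = 3; y[1] = 4 + 0.5×0 = 4; y[2] = 3 + 0.5×0 = 3; y[3] = 3 + 0.5×3 = 4.5; y[4] = 5 + 0.5×4 = 7.0; y[5] = 0 + 0.5×3 = 1.5; y[6] = 0 + 0.5×3 = 1.5; y[7] = 0 + 0.5×5 = 2.5. So y = [3, 4, 3, 4.5, 7.0, 1.5, 1.5, 2.5]

[3, 4, 3, 4.5, 7.0, 1.5, 1.5, 2.5]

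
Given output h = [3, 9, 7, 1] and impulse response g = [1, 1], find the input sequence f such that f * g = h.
Deconvolve h=[3, 9, 7, 1] by g=[1, 1]. Since g[0]=1, solve forward: f[0] = h[0] / 1 = 3; f[1] = (h[1] - 3×1) / 1 = 6; f[2] = (h[2] - 6×1) / 1 = 1. So f = [3, 6, 1]. Check by forward convolution: h[0] = 3×1 = 3; h[1] = 3×1 + 6×1 = 9; h[2] = 6×1 + 1×1 = 7; h[3] = 1×1 = 1

[3, 6, 1]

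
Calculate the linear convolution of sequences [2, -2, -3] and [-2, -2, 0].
y[0] = 2×-2 = -4; y[1] = 2×-2 + -2×-2 = 0; y[2] = 2×0 + -2×-2 + -3×-2 = 10; y[3] = -2×0 + -3×-2 = 6; y[4] = -3×0 = 0

[-4, 0, 10, 6, 0]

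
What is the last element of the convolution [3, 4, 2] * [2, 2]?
Use y[k] = Σ_i a[i]·b[k-i] at k=3. y[3] = 2×2 = 4

4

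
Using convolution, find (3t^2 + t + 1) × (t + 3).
Ascending coefficients: a = [1, 1, 3], b = [3, 1]. c[0] = 1×3 = 3; c[1] = 1×1 + 1×3 = 4; c[2] = 1×1 + 3×3 = 10; c[3] = 3×1 = 3. Result coefficients: [3, 4, 10, 3] → 3t^3 + 10t^2 + 4t + 3

3t^3 + 10t^2 + 4t + 3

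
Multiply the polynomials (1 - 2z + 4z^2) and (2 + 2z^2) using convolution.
Ascending coefficients: a = [1, -2, 4], b = [2, 0, 2]. c[0] = 1×2 = 2; c[1] = 1×0 + -2×2 = -4; c[2] = 1×2 + -2×0 + 4×2 = 10; c[3] = -2×2 + 4×0 = -4; c[4] = 4×2 = 8. Result coefficients: [2, -4, 10, -4, 8] → 2 - 4z + 10z^2 - 4z^3 + 8z^4

2 - 4z + 10z^2 - 4z^3 + 8z^4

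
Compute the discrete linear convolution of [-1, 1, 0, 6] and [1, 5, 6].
y[0] = -1×1 = -1; y[1] = -1×5 + 1×1 = -4; y[2] = -1×6 + 1×5 + 0×1 = -1; y[3] = 1×6 + 0×5 + 6×1 = 12; y[4] = 0×6 + 6×5 = 30; y[5] = 6×6 = 36

[-1, -4, -1, 12, 30, 36]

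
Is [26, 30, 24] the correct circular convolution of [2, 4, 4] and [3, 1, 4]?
Recompute circular convolution of [2, 4, 4] and [3, 1, 4]: y[0] = 2×3 + 4×4 + 4×1 = 26; y[1] = 2×1 + 4×3 + 4×4 = 30; y[2] = 2×4 + 4×1 + 4×3 = 24 → [26, 30, 24]. Given [26, 30, 24] matches, so answer: Yes

Yes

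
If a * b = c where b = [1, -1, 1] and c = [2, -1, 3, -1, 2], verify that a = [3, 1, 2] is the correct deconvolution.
Forward-compute [3, 1, 2] * [1, -1, 1]: c[0] = 3×1 = 3; c[1] = 3×-1 + 1×1 = -2; c[2] = 3×1 + 1×-1 + 2×1 = 4; c[3] = 1×1 + 2×-1 = -1; c[4] = 2×1 = 2 → [3, -2, 4, -1, 2]. Does not match given c = [2, -1, 3, -1, 2].

Not verified. [3, 1, 2] * [1, -1, 1] = [3, -2, 4, -1, 2], which differs from [2, -1, 3, -1, 2] at index 0.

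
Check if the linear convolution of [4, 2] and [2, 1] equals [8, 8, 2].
Recompute linear convolution of [4, 2] and [2, 1]: y[0] = 4×2 = 8; y[1] = 4×1 + 2×2 = 8; y[2] = 2×1 = 2 → [8, 8, 2]. Given [8, 8, 2] matches, so answer: Yes

Yes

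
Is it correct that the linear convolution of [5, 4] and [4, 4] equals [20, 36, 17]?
Recompute linear convolution of [5, 4] and [4, 4]: y[0] = 5×4 = 20; y[1] = 5×4 + 4×4 = 36; y[2] = 4×4 = 16 → [20, 36, 16]. Compare to given [20, 36, 17]: they differ at index 2: given 17, correct 16, so answer: No

No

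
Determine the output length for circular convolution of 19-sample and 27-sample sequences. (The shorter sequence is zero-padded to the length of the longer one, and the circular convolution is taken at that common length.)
Circular convolution (zero-padding the shorter input) has length max(m, n) = max(19, 27) = 27

27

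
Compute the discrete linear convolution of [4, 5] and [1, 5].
y[0] = 4×1 = 4; y[1] = 4×5 + 5×1 = 25; y[2] = 5×5 = 25

[4, 25, 25]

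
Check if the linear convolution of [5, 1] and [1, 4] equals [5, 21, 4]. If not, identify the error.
Recompute linear convolution of [5, 1] and [1, 4]: y[0] = 5×1 = 5; y[1] = 5×4 + 1×1 = 21; y[2] = 1×4 = 4 → [5, 21, 4]. Given [5, 21, 4] matches, so answer: Yes

Yes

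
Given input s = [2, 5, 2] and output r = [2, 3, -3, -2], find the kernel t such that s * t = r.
Output length 4 = len(s) + len(t) - 1 ⇒ len(t) = 2. Solve t forward using t[k] = (r[k] - Σ_{i≥1} s[i]·t[k-i]) / s[0]: t[0] = r[0] / s[0] = 2 / 2 = 1; t[1] = (r[1] - 5×1) / s[0] = (3 - 5×1) / 2 = -1. So t = [1, -1]. Forward-check [2, 5, 2] * [1, -1]: r[0] = 2×1 = 2; r[1] = 2×-1 + 5×1 = 3; r[2] = 5×-1 + 2×1 = -3; r[3] = 2×-1 = -2 → [2, 3, -3, -2] ✓

[1, -1]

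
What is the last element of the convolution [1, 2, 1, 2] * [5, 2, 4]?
Use y[k] = Σ_i a[i]·b[k-i] at k=5. y[5] = 2×4 = 8

8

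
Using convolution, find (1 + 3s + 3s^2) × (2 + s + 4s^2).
Ascending coefficients: a = [1, 3, 3], b = [2, 1, 4]. c[0] = 1×2 = 2; c[1] = 1×1 + 3×2 = 7; c[2] = 1×4 + 3×1 + 3×2 = 13; c[3] = 3×4 + 3×1 = 15; c[4] = 3×4 = 12. Result coefficients: [2, 7, 13, 15, 12] → 2 + 7s + 13s^2 + 15s^3 + 12s^4

2 + 7s + 13s^2 + 15s^3 + 12s^4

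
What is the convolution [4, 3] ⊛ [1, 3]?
y[0] = 4×1 = 4; y[1] = 4×3 + 3×1 = 15; y[2] = 3×3 = 9

[4, 15, 9]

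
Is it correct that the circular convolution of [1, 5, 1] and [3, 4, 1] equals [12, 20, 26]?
Recompute circular convolution of [1, 5, 1] and [3, 4, 1]: y[0] = 1×3 + 5×1 + 1×4 = 12; y[1] = 1×4 + 5×3 + 1×1 = 20; y[2] = 1×1 + 5×4 + 1×3 = 24 → [12, 20, 24]. Compare to given [12, 20, 26]: they differ at index 2: given 26, correct 24, so answer: No

No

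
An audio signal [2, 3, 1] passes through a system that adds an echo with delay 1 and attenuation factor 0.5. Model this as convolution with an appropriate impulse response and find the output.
Direct-path + delayed-attenuated-path model → impulse response h = [1, 0.5] (1 at lag 0, 0.5 at lag 1). Output y[n] = x[n] + 0.5·x[n - 1] (with x[n] = 0 outside 0..2): y[0] = 2 + 0.5×0 = 2; y[1] = 3 + 0.5×2 = 4.0; y[2] = 1 + 0.5×3 = 2.5; y[3] = 0 + 0.5×1 = 0.5. So y = [2, 4.0, 2.5, 0.5]

[2, 4.0, 2.5, 0.5]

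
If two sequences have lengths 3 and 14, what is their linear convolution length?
Linear/full convolution length: m + n - 1 = 3 + 14 - 1 = 16

16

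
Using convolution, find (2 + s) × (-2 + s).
Ascending coefficients: a = [2, 1], b = [-2, 1]. c[0] = 2×-2 = -4; c[1] = 2×1 + 1×-2 = 0; c[2] = 1×1 = 1. Result coefficients: [-4, 0, 1] → -4 + s^2

-4 + s^2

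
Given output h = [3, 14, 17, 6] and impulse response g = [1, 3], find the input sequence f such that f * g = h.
Deconvolve h=[3, 14, 17, 6] by g=[1, 3]. Since g[0]=1, solve forward: f[0] = h[0] / 1 = 3; f[1] = (h[1] - 3×3) / 1 = 5; f[2] = (h[2] - 5×3) / 1 = 2. So f = [3, 5, 2]. Check by forward convolution: h[0] = 3×1 = 3; h[1] = 3×3 + 5×1 = 14; h[2] = 5×3 + 2×1 = 17; h[3] = 2×3 = 6

[3, 5, 2]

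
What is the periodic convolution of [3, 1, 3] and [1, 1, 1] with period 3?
Use y[k] = Σ_j f[j]·g[(k-j) mod 3]. y[0] = 3×1 + 1×1 + 3×1 = 7; y[1] = 3×1 + 1×1 + 3×1 = 7; y[2] = 3×1 + 1×1 + 3×1 = 7. Result: [7, 7, 7]

[7, 7, 7]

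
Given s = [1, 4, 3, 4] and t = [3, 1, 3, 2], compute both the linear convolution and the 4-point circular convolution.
Linear: y_lin[0] = 1×3 = 3; y_lin[1] = 1×1 + 4×3 = 13; y_lin[2] = 1×3 + 4×1 + 3×3 = 16; y_lin[3] = 1×2 + 4×3 + 3×1 + 4×3 = 29; y_lin[4] = 4×2 + 3×3 + 4×1 = 21; y_lin[5] = 3×2 + 4×3 = 18; y_lin[6] = 4×2 = 8 → [3, 13, 16, 29, 21, 18, 8]. Circular (length 4): y[0] = 1×3 + 4×2 + 3×3 + 4×1 = 24; y[1] = 1×1 + 4×3 + 3×2 + 4×3 = 31; y[2] = 1×3 + 4×1 + 3×3 + 4×2 = 24; y[3] = 1×2 + 4×3 + 3×1 + 4×3 = 29 → [24, 31, 24, 29]

Linear: [3, 13, 16, 29, 21, 18, 8], Circular: [24, 31, 24, 29]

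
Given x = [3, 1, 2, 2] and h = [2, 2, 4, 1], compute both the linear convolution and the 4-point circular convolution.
Linear: y_lin[0] = 3×2 = 6; y_lin[1] = 3×2 + 1×2 = 8; y_lin[2] = 3×4 + 1×2 + 2×2 = 18; y_lin[3] = 3×1 + 1×4 + 2×2 + 2×2 = 15; y_lin[4] = 1×1 + 2×4 + 2×2 = 13; y_lin[5] = 2×1 + 2×4 = 10; y_lin[6] = 2×1 = 2 → [6, 8, 18, 15, 13, 10, 2]. Circular (length 4): y[0] = 3×2 + 1×1 + 2×4 + 2×2 = 19; y[1] = 3×2 + 1×2 + 2×1 + 2×4 = 18; y[2] = 3×4 + 1×2 + 2×2 + 2×1 = 20; y[3] = 3×1 + 1×4 + 2×2 + 2×2 = 15 → [19, 18, 20, 15]

Linear: [6, 8, 18, 15, 13, 10, 2], Circular: [19, 18, 20, 15]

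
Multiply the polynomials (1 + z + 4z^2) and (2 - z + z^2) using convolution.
Ascending coefficients: a = [1, 1, 4], b = [2, -1, 1]. c[0] = 1×2 = 2; c[1] = 1×-1 + 1×2 = 1; c[2] = 1×1 + 1×-1 + 4×2 = 8; c[3] = 1×1 + 4×-1 = -3; c[4] = 4×1 = 4. Result coefficients: [2, 1, 8, -3, 4] → 2 + z + 8z^2 - 3z^3 + 4z^4

2 + z + 8z^2 - 3z^3 + 4z^4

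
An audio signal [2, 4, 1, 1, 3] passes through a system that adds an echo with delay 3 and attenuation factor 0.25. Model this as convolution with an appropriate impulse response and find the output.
Direct-path + delayed-attenuated-path model → impulse response h = [1, 0, 0, 0.25] (1 at lag 0, 0.25 at lag 3). Output y[n] = x[n] + 0.25·x[n - 3] (with x[n] = 0 outside 0..4): y[0] = 2 + 0.25×0 = 2; y[1] = 4 + 0.25×0 = 4; y[2] = 1 + 0.25×0 = 1; y[3] = 1 + 0.25×2 = 1.5; y[4] = 3 + 0.25×4 = 4.0; y[5] = 0 + 0.25×1 = 0.25; y[6] = 0 + 0.25×1 = 0.25; y[7] = 0 + 0.25×3 = 0.75. So y = [2, 4, 1, 1.5, 4.0, 0.25, 0.25, 0.75]

[2, 4, 1, 1.5, 4.0, 0.25, 0.25, 0.75]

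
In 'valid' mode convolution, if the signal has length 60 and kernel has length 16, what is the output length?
'Valid' mode counts only positions where the kernel fully overlaps the signal: m - n + 1 = 60 - 16 + 1 = 45

45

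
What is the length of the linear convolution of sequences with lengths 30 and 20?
Linear/full convolution length: m + n - 1 = 30 + 20 - 1 = 49

49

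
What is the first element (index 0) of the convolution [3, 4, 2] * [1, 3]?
Use y[k] = Σ_i a[i]·b[k-i] at k=0. y[0] = 3×1 = 3

3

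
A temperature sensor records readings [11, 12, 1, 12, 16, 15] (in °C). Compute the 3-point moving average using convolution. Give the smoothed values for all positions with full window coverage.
3-point moving average kernel = [1, 1, 1]. Apply in 'valid' mode (full window coverage): avg[0] = (11 + 12 + 1) / 3 = 8.0; avg[1] = (12 + 1 + 12) / 3 = 8.33; avg[2] = (1 + 12 + 16) / 3 = 9.67; avg[3] = (12 + 16 + 15) / 3 = 14.33. Smoothed values: [8.0, 8.33, 9.67, 14.33]

[8.0, 8.33, 9.67, 14.33]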